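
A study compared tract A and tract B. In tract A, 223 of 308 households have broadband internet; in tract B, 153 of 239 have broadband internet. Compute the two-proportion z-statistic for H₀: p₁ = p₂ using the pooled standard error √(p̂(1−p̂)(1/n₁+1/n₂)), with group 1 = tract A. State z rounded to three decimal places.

z = 2.099

p̂₁ = 223/308 = 0.72403, p̂₂ = 153/239 = 0.64017.
Pooling: p̂ = 376/547 = 0.68739.
Pooled SE = √[0.2148866·0.00743085] ≈ 0.039960.
z = (p̂₁ − p̂₂)/SE = (0.72403 − 0.64017)/0.039960 = 0.08386/0.039960 = 2.099.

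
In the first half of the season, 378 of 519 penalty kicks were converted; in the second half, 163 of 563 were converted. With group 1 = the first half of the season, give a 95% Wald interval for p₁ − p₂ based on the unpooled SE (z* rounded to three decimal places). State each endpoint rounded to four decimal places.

p̂₁ = 0.72832, p̂₂ = 0.28952, so the observed difference is 0.43880.
SE = √(0.000381249 + 0.000365361) = √0.000746610 = 0.027324.
z* = 1.960 at the 95% level. Margin = 1.960·0.027324 = 0.05356.
CI: 0.43880 ± 0.05356 = (0.3852, 0.4924).

(0.3852, 0.4924)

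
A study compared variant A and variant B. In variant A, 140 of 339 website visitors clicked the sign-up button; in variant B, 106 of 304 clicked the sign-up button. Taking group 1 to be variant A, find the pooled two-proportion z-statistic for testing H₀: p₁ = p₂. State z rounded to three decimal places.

Sample proportions: p̂₁ = 140/339 = 0.41298 and p̂₂ = 106/304 = 0.34868.
Pooling: p̂ = 246/643 = 0.38258.
Pooled SE = √[0.2362129·0.00623933] ≈ 0.038390.
z = (p̂₁ − p̂₂)/SE = (0.41298 − 0.34868)/0.038390 = 0.06430/0.038390 = 1.675.

z = 1.675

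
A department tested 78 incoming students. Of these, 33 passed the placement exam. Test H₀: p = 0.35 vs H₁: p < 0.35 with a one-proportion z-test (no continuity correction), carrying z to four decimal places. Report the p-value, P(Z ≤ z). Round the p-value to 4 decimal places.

With x = 33 successes in n = 78, p̂ = 0.42308.
Null standard error: √(0.35·0.65/78) = √0.002916667 = 0.054006.
Test statistic (full precision, shown to 4 dp): z = (33/78 − 0.35)/SE₀ ≈ 1.3531.
From the standard normal, P(Z ≤ z) = 0.9120.

p-value = 0.9120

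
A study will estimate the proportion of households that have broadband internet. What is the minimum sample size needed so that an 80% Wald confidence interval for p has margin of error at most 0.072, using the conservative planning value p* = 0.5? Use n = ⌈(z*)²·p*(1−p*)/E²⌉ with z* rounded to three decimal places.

n = 80

The 80% critical value is z* = 1.282.
p*(1−p*) = 0.50·0.50 = 0.2500.
(z*)²·p*(1−p*)/E² = 1.643524·0.2500/0.005184 = 79.259.
⌈79.259⌉ = 80.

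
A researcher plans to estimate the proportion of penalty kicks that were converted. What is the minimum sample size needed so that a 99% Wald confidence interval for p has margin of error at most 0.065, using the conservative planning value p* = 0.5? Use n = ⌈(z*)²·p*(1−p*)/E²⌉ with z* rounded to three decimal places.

The 99% critical value is z* = 2.576.
p*(1−p*) = 0.50·0.50 = 0.2500.
(z*)²·p*(1−p*)/E² = 6.635776·0.2500/0.004225 = 392.649.
⌈392.649⌉ = 393.

n = 393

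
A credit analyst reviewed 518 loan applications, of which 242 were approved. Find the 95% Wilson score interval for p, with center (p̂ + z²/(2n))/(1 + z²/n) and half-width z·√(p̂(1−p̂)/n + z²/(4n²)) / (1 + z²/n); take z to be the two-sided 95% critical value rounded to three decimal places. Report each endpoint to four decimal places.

Here p̂ = 242/518 = 0.46718 and z = 1.960 (z² = 3.841600).
1 + z²/n = 1.007416.
Adjusted center: (0.46718 + z²/(2n))/1.007416 = 0.46742.
Radicand: p̂(1−p̂)/n + z²/(4n²) = 0.000480546 + 0.000003579 = 0.000484125.
Half-width = 1.960·√0.000484125/1.007416 = 0.04281.
CI: 0.46742 ± 0.04281 = (0.4246, 0.5102).

(0.4246, 0.5102)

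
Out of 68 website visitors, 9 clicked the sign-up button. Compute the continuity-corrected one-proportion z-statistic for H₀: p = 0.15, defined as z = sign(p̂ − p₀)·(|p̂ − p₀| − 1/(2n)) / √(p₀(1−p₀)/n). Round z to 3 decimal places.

z = -0.238

Sample proportion p̂ = 9/68 = 0.13235. p̂ − p₀ = -0.017647.
Continuity correction 1/(2n) = 1/136 = 0.007353.
Corrected numerator: |-0.017647| − 0.007353 = 0.010294.
SE₀ = √(0.15·0.85/68) = 0.043301.
z = (−)0.010294/0.043301 = -0.238.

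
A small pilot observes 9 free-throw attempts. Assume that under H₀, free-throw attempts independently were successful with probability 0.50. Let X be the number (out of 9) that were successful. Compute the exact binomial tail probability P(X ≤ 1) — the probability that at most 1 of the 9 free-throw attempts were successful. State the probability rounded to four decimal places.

P = 0.0195

X ~ Binomial(n=9, p=0.50).
P(X ≤ 1) = C(9,0)·0.50^0·0.50^9 + C(9,1)·0.50^1·0.50^8.
= 0.001953 + 0.017578 = 0.0195.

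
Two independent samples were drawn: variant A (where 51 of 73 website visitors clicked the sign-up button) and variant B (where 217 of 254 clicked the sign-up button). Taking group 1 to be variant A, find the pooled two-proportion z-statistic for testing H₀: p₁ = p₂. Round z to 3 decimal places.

p̂₁ = 51/73 = 0.69863, p̂₂ = 217/254 = 0.85433.
Pooling: p̂ = 268/327 = 0.81957.
SE = √[p̂(1−p̂)(1/n₁+1/n₂)] = √[0.81957·0.18043·(1/73+1/254)] ≈ 0.051067.
z = (p̂₁ − p̂₂)/SE = (0.69863 − 0.85433)/0.051067 = -0.15570/0.051067 = -3.049.

z = -3.049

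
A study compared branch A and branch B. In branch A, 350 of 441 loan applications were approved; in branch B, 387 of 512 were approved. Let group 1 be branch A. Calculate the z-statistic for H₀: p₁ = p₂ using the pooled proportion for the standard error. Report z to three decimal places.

p̂₁ = 350/441 = 0.79365, p̂₂ = 387/512 = 0.75586.
Pooled p̂ = (350+387)/(441+512) = 737/953 = 0.77335.
SE = √[p̂(1−p̂)(1/n₁+1/n₂)] = √[0.77335·0.22665·(1/441+1/512)] ≈ 0.027199.
z = (p̂₁ − p̂₂)/SE = (0.79365 − 0.75586)/0.027199 = 0.03779/0.027199 = 1.389.

z = 1.389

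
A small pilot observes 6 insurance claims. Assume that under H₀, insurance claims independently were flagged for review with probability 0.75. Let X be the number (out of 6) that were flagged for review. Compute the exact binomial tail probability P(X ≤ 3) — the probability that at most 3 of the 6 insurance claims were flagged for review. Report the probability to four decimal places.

X ~ Binomial(n=6, p=0.75).
P(X ≤ 3) = C(6,0)·0.75^0·0.25^6 + C(6,1)·0.75^1·0.25^5 + C(6,2)·0.75^2·0.25^4 + C(6,3)·0.75^3·0.25^3.
= 0.000244 + 0.004395 + 0.032959 + 0.131836 = 0.1694.

P = 0.1694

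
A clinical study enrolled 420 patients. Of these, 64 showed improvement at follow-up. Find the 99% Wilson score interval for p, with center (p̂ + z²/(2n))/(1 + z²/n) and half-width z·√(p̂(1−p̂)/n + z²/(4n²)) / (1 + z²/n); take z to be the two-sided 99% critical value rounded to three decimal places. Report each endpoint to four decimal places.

(0.1126, 0.2029)

Here p̂ = 64/420 = 0.15238 and z = 2.576 (z² = 6.635776).
Denominator 1 + z²/n = 1 + 6.635776/420 = 1.015799.
Adjusted center: (0.15238 + z²/(2n))/1.015799 = 0.15779.
Radicand: p̂(1−p̂)/n + z²/(4n²) = 0.000307526 + 0.000009404 = 0.000316930.
Half-width = 2.576·√0.000316930/1.015799 = 0.04515.
So the interval runs from 0.1126 to 0.2029.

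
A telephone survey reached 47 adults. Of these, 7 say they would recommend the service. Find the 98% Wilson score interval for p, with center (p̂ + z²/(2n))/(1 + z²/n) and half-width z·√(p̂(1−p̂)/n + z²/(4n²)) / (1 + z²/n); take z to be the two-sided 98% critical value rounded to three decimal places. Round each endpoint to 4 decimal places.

(0.0652, 0.3052)

Here p̂ = 7/47 = 0.14894 and z = 2.326 (z² = 5.410276).
1 + z²/n = 1.115112.
Center = (0.14894 + 0.057556)/1.115112 = 0.18518.
Radicand: p̂(1−p̂)/n + z²/(4n²) = 0.002696898 + 0.000612299 = 0.003309197.
Half-width = z·√(radicand)/denom = 2.326·0.057526/1.115112 = 0.11999.
CI: 0.18518 ± 0.11999 = (0.0652, 0.3052).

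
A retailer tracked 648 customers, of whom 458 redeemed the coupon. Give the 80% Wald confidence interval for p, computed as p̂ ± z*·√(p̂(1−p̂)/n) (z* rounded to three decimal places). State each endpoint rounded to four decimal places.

Sample proportion p̂ = 458/648 = 0.70679.
SE = √(p̂(1−p̂)/n) = √(0.207238/648) = 0.017883.
The 80% critical value is z* = 1.282.
Margin = 1.282·0.017883 = 0.02293.
So the interval runs from 0.6839 to 0.7297.

(0.6839, 0.7297)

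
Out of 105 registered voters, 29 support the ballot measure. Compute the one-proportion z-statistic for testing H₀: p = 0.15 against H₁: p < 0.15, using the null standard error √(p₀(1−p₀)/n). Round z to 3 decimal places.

With x = 29 successes in n = 105, p̂ = 0.27619.
SE₀ = √(0.15·0.85/105) = 0.034847.
z = (p̂ − p₀)/SE = (0.27619 − 0.15)/0.034847 = 3.621.

z = 3.621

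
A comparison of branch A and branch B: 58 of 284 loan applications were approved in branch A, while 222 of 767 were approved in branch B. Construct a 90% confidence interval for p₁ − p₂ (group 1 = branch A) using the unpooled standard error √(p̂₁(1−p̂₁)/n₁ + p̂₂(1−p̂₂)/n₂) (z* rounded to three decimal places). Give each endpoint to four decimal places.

p̂₁ = 58/284 = 0.20423, p̂₂ = 222/767 = 0.28944; p̂₁ − p̂₂ = -0.08521.
Unpooled SE = √(p̂₁(1−p̂₁)/n₁ + p̂₂(1−p̂₂)/n₂) = √(0.000572244 + 0.000268141) = 0.028989.
The 90% critical value is z* = 1.645. Margin = 1.645·0.028989 = 0.04769.
So the interval runs from -0.1329 to -0.0375.

(-0.1329, -0.0375)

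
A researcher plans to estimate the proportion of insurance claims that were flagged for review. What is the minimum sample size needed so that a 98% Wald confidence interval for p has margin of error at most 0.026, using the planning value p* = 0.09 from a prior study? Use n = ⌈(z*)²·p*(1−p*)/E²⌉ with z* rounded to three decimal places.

The 98% critical value is z* = 2.326.
p*(1−p*) = 0.0819.
(z*)²·p*(1−p*)/E² = 5.410276·0.0819/0.000676 = 655.476.
⌈655.476⌉ = 656.

n = 656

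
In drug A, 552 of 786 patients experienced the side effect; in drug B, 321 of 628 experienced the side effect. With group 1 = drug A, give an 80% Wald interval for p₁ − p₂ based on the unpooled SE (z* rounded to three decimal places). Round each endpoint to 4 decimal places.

(0.1581, 0.2242)

p̂₁ = 552/786 = 0.70229, p̂₂ = 321/628 = 0.51115; p̂₁ − p̂₂ = 0.19114.
SE = √(0.000266003 + 0.000397891) = √0.000663894 = 0.025766.
The 80% critical value is z* = 1.282. Margin of error = 0.03303.
So the interval runs from 0.1581 to 0.2242.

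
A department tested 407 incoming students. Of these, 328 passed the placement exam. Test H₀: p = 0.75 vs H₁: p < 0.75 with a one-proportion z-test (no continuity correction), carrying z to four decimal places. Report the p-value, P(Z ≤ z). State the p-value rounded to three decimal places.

p̂ = 328/407 = 0.80590.
Null standard error: √(0.75·0.25/407) = √0.000460688 = 0.021464.
Test statistic (full precision, shown to 4 dp): z = (328/407 − 0.75)/SE₀ ≈ 2.6043.
p-value = P(Z ≤ z) with z = 2.6043 → 0.995.

p-value = 0.995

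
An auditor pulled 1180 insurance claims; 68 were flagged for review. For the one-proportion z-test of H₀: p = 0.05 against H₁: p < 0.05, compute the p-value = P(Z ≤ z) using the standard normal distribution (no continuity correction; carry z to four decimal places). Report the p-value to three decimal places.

With x = 68 successes in n = 1180, p̂ = 0.05763.
Null standard error: √(0.05·0.95/1180) = √0.000040254 = 0.006345.
z = (p̂ − p₀)/SE = (68/1180 − 0.05)/0.006345 ≈ 1.2021.
From the standard normal, P(Z ≤ z) = 0.885.

p-value = 0.885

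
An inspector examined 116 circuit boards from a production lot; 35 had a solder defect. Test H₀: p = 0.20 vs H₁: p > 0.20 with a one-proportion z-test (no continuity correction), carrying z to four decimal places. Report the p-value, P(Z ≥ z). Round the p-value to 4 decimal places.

p-value = 0.0031

Sample proportion p̂ = 35/116 = 0.30172.
SE₀ = √(0.20·0.80/116) = 0.037139.
Test statistic (full precision, shown to 4 dp): z = (35/116 − 0.20)/SE₀ ≈ 2.7390.
p-value = P(Z ≥ z) with z = 2.7390 → 0.0031.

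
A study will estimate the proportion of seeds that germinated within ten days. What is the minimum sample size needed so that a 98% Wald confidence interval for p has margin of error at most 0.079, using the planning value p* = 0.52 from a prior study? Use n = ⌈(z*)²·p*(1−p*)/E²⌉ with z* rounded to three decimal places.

n = 217

z* = 2.326 at the 98% level.
p*(1−p*) = 0.52·0.48 = 0.2496.
(z*)²·p*(1−p*)/E² = 5.410276·0.2496/0.006241 = 216.376.
Rounding up, n = 217.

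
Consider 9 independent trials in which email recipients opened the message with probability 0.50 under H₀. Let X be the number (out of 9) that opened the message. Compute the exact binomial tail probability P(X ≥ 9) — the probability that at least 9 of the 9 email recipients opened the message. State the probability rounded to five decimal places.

P = 0.00195

X is binomial with n = 9 and p = 0.50.
P(X ≥ 9) = C(9,9)·0.50^9·0.50^0.
= 0.001953 = 0.00195.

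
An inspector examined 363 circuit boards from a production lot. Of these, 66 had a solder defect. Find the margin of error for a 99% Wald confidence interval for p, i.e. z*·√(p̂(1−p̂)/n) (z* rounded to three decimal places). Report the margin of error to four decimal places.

ME = 0.0521

p̂ = 66/363 = 0.18182.
Standard error of p̂: √(0.148760/363) = √0.000409808 = 0.020244.
The 99% critical value is z* = 2.576.
Margin of error = z*·SE = 2.576 × 0.020244 = 0.0521.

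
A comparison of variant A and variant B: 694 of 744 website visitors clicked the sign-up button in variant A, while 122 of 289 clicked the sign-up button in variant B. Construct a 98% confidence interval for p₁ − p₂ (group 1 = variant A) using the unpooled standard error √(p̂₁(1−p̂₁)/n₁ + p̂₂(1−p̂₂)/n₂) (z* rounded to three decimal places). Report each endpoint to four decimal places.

p̂₁ = 0.93280, p̂₂ = 0.42215, so the observed difference is 0.51065.
Unpooled SE = √(p̂₁(1−p̂₁)/n₁ + p̂₂(1−p̂₂)/n₂) = √(0.000084258 + 0.000844078) = 0.030469.
The 98% critical value is z* = 2.326. Margin of error = 0.07087.
CI: 0.51065 ± 0.07087 = (0.4398, 0.5815).

(0.4398, 0.5815)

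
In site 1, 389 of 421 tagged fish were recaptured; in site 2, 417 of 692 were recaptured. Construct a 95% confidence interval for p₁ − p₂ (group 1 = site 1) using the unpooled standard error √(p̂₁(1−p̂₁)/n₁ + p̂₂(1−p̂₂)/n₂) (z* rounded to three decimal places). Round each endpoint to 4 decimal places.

(0.2770, 0.3658)

p̂₁ = 0.92399, p̂₂ = 0.60260, so the observed difference is 0.32139.
SE = √(0.000166822 + 0.000346059) = √0.000512881 = 0.022647.
For 95% confidence, z* = 1.960. Margin of error = 0.04439.
Interval: 0.32139 ± 0.04439 → (0.2770, 0.3658).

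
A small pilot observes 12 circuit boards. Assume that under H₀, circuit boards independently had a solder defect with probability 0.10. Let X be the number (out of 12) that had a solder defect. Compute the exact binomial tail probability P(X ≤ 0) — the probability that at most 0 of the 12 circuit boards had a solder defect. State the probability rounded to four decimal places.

P = 0.2824

X is binomial with n = 12 and p = 0.10.
P(X ≤ 0) = C(12,0)·0.10^0·0.90^12.
= 0.282430 = 0.2824.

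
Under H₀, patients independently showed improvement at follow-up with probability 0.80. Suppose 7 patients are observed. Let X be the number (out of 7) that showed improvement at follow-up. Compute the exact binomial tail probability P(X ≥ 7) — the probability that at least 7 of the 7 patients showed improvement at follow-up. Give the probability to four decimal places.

P = 0.2097

X is binomial with n = 7 and p = 0.80.
P(X ≥ 7) = C(7,7)·0.80^7·0.20^0.
= 0.209715 = 0.2097.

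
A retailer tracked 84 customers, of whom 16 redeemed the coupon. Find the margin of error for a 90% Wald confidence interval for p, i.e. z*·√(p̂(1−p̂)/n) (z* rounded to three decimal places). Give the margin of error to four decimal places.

ME = 0.0705

With x = 16 successes in n = 84, p̂ = 0.19048.
Standard error of p̂: √(0.154195/84) = √0.001835655 = 0.042845.
For 90% confidence, z* = 1.645.
ME = 1.645·0.042845 = 0.0705.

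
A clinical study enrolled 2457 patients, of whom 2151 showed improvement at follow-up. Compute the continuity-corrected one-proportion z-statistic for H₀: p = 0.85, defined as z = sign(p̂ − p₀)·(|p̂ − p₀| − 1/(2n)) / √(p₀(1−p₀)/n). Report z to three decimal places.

The sample proportion is 2151/2457 = 0.87546. p̂ − p₀ = 0.025458.
Continuity correction 1/(2n) = 1/4914 = 0.000204.
Corrected numerator: |0.025458| − 0.000204 = 0.025254.
Under H₀, SE = √(p₀(1−p₀)/n) = √(0.85·0.15/2457) = √0.000051893 = 0.007204.
z = (+)0.025254/0.007204 = 3.506.

z = 3.506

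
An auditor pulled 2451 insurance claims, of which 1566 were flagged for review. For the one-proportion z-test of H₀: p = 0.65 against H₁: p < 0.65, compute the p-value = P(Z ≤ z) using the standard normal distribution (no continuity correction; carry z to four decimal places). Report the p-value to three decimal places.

p-value = 0.125

Sample proportion p̂ = 1566/2451 = 0.63892.
Under H₀, SE = √(p₀(1−p₀)/n) = √(0.65·0.35/2451) = √0.000092819 = 0.009634.
Test statistic (full precision, shown to 4 dp): z = (1566/2451 − 0.65)/SE₀ ≈ -1.1498.
p-value = P(Z ≤ z) with z = -1.1498 → 0.125.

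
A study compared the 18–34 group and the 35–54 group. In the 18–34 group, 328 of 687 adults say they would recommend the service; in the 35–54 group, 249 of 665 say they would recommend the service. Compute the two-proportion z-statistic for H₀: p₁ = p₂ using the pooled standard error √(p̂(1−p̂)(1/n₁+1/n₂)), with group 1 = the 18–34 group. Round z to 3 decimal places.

z = 3.828

p̂₁ = 328/687 = 0.47744, p̂₂ = 249/665 = 0.37444.
Pooling: p̂ = 577/1352 = 0.42678.
Pooled SE = √[0.2446381·0.00295936] ≈ 0.026907.
z = (p̂₁ − p̂₂)/SE = (0.47744 − 0.37444)/0.026907 = 0.10300/0.026907 = 3.828.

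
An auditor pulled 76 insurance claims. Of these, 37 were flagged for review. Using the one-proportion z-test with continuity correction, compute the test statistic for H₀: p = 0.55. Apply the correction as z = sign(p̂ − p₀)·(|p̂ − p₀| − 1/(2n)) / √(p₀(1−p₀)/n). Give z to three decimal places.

z = -0.991

p̂ = 37/76 = 0.48684. p̂ − p₀ = -0.063158.
1/(2n) = 0.006579.
Corrected numerator: |-0.063158| − 0.006579 = 0.056579.
SE₀ = √(0.55·0.45/76) = 0.057066.
z = (−)0.056579/0.057066 = -0.991.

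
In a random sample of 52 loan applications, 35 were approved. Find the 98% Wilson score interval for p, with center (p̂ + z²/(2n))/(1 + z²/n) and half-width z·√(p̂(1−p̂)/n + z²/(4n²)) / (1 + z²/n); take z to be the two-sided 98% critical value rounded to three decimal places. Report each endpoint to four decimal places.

Here p̂ = 35/52 = 0.67308 and z = 2.326 (z² = 5.410276).
Denominator 1 + z²/n = 1 + 5.410276/52 = 1.104044.
Adjusted center: (0.67308 + z²/(2n))/1.104044 = 0.65677.
Radicand: p̂(1−p̂)/n + z²/(4n²) = 0.004231623 + 0.000500210 = 0.004731833.
Half-width = 2.326·√0.004731833/1.104044 = 0.14492.
Interval: 0.65677 ± 0.14492 → (0.5118, 0.8017).

(0.5118, 0.8017)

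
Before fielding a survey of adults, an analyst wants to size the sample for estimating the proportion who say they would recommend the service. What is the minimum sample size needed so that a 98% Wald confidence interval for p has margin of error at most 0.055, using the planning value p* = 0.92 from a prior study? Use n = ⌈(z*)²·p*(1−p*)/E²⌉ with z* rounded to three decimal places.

n = 132

z* = 2.326 at the 98% level.
p*(1−p*) = 0.92·0.08 = 0.0736.
(z*)²·p*(1−p*)/E² = 5.410276·0.0736/0.003025 = 131.635.
Rounding up, n = 132.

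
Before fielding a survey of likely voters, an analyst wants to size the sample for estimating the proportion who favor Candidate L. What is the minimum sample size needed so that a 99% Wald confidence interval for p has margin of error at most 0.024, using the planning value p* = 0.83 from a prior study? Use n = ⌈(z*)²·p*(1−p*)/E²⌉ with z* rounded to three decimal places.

z* = 2.576 at the 99% level.
p*(1−p*) = 0.83·0.17 = 0.1411.
(z*)²·p*(1−p*)/E² = 6.635776·0.1411/0.000576 = 1625.535.
⌈1625.535⌉ = 1626.

n = 1626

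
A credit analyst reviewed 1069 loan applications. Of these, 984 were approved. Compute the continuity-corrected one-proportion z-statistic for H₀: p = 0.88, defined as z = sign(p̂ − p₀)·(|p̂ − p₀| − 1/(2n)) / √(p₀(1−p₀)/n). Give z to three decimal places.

z = 4.026

Sample proportion p̂ = 984/1069 = 0.92049. p̂ − p₀ = 0.040486.
Continuity correction 1/(2n) = 1/2138 = 0.000468.
Corrected numerator: |0.040486| − 0.000468 = 0.040018.
SE₀ = √(0.88·0.12/1069) = 0.009939.
z = +0.040018/0.009939 = 4.026.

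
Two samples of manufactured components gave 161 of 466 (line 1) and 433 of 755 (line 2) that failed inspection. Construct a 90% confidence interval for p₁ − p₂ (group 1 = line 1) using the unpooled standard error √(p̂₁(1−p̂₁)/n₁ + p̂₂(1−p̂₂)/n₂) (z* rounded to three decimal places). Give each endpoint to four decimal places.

(-0.2748, -0.1812)

p̂₁ = 161/466 = 0.34549, p̂₂ = 433/755 = 0.57351; p̂₁ − p̂₂ = -0.22802.
SE = √(0.000485253 + 0.000323969) = √0.000809222 = 0.028447.
The 90% critical value is z* = 1.645. Margin = 1.645·0.028447 = 0.04680.
So the interval runs from -0.2748 to -0.1812.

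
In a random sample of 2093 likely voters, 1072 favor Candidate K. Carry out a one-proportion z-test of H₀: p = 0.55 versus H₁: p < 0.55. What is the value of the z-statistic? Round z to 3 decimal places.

Sample proportion p̂ = 1072/2093 = 0.51218.
SE₀ = √(0.55·0.45/2093) = 0.010874.
z = (p̂ − p₀)/SE = (0.51218 − 0.55)/0.010874 = -3.478.

z = -3.478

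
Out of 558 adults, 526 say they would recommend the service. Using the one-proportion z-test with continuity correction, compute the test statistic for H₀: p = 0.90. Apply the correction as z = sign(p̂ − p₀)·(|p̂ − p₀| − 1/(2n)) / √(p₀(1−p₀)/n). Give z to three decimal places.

The sample proportion is 526/558 = 0.94265. p̂ − p₀ = 0.042652.
Continuity correction 1/(2n) = 1/1116 = 0.000896.
Corrected numerator: |0.042652| − 0.000896 = 0.041756.
Under H₀, SE = √(p₀(1−p₀)/n) = √(0.90·0.10/558) = √0.000161290 = 0.012700.
z = +0.041756/0.012700 = 3.288.

z = 3.288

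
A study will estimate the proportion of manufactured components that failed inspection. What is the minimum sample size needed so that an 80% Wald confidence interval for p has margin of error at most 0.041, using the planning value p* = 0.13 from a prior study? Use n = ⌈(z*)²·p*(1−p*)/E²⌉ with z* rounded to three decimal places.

n = 111

The 80% critical value is z* = 1.282.
p*(1−p*) = 0.13·0.87 = 0.1131.
Required n before rounding: 1.643524 × 0.1131 / 0.041² = 110.579.
⌈110.579⌉ = 111.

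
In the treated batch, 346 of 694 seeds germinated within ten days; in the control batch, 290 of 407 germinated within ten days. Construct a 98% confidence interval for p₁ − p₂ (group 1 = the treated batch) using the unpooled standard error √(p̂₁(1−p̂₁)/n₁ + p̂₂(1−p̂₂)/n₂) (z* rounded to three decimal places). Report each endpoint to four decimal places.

(-0.2823, -0.1456)

p̂₁ = 346/694 = 0.49856, p̂₂ = 290/407 = 0.71253; p̂₁ − p̂₂ = -0.21397.
SE = √(0.000360228 + 0.000503270) = √0.000863498 = 0.029385.
For 98% confidence, z* = 2.326. Margin = 2.326·0.029385 = 0.06835.
So the interval runs from -0.2823 to -0.1456.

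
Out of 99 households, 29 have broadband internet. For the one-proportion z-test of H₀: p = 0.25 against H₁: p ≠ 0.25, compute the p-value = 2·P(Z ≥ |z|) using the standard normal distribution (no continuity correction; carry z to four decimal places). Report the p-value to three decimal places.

Sample proportion p̂ = 29/99 = 0.29293.
SE₀ = √(0.25·0.75/99) = 0.043519.
Test statistic (full precision, shown to 4 dp): z = (29/99 − 0.25)/SE₀ ≈ 0.9864.
p-value = 2·P(Z ≥ |z|) with z = 0.9864 → 0.324.

p-value = 0.324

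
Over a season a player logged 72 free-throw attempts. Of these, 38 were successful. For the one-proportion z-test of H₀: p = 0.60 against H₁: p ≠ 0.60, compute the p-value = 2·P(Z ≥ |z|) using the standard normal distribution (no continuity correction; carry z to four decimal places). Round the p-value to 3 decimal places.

p-value = 0.211

With x = 38 successes in n = 72, p̂ = 0.52778.
SE₀ = √(0.60·0.40/72) = 0.057735.
z = (p̂ − p₀)/SE = (38/72 − 0.60)/0.057735 ≈ -1.2509.
p-value = 2·P(Z ≥ |z|) with z = -1.2509 → 0.211.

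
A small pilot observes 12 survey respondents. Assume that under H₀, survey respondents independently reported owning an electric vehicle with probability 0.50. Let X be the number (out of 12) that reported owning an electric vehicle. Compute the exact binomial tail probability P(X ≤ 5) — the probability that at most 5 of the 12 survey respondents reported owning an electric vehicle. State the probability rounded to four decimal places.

X is binomial with n = 12 and p = 0.50.
P(X ≤ 5) = Σ_{j=0}^{5} C(12,j)·0.50^j·0.50^{12−j}.
= 0.000244 + 0.002930 + 0.016113 + 0.053711 + 0.120850 + 0.193359 = 0.3872.

P = 0.3872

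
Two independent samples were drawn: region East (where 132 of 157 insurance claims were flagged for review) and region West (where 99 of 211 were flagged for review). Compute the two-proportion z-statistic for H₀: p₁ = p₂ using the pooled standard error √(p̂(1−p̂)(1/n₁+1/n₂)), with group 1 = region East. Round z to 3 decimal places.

Sample proportions: p̂₁ = 132/157 = 0.84076 and p̂₂ = 99/211 = 0.46919.
Pooling: p̂ = 231/368 = 0.62772.
SE = √[p̂(1−p̂)(1/n₁+1/n₂)] = √[0.62772·0.37228·(1/157+1/211)] ≈ 0.050951.
z = (p̂₁ − p̂₂)/SE = (0.84076 − 0.46919)/0.050951 = 0.37157/0.050951 = 7.293.

z = 7.293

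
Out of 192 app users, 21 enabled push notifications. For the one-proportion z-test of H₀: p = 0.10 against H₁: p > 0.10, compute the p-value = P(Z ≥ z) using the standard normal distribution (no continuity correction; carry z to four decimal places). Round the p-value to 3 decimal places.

p-value = 0.333

p̂ = 21/192 = 0.10938.
SE₀ = √(0.10·0.90/192) = 0.021651.
z = (p̂ − p₀)/SE = (21/192 − 0.10)/0.021651 ≈ 0.4330.
From the standard normal, P(Z ≥ z) = 0.333.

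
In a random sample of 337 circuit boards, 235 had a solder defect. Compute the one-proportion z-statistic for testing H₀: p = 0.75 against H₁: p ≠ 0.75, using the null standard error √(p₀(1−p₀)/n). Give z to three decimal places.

z = -2.233

With x = 235 successes in n = 337, p̂ = 0.69733.
Under H₀, SE = √(p₀(1−p₀)/n) = √(0.75·0.25/337) = √0.000556380 = 0.023588.
Test statistic: z = -0.05267/0.023588 = -2.233.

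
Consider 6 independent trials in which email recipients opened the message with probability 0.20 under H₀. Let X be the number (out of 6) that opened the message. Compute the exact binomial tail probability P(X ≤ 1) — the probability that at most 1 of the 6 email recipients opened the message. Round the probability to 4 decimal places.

P = 0.6554

X ~ Binomial(n=6, p=0.20).
P(X ≤ 1) = C(6,0)·0.20^0·0.80^6 + C(6,1)·0.20^1·0.80^5.
= 0.262144 + 0.393216 = 0.6554.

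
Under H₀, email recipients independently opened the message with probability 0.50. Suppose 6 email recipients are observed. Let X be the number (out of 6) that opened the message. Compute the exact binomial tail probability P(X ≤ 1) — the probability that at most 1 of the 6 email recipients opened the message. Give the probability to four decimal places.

X is binomial with n = 6 and p = 0.50.
P(X ≤ 1) = C(6,0)·0.50^0·0.50^6 + C(6,1)·0.50^1·0.50^5.
= 0.015625 + 0.093750 = 0.1094.

P = 0.1094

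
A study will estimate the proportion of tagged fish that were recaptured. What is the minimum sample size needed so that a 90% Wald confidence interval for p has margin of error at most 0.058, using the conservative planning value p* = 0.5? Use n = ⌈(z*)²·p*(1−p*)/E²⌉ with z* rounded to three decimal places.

z* = 1.645 at the 90% level.
p*(1−p*) = 0.2500.
Required n before rounding: 2.706025 × 0.2500 / 0.058² = 201.102.
Rounding up, n = 202.

n = 202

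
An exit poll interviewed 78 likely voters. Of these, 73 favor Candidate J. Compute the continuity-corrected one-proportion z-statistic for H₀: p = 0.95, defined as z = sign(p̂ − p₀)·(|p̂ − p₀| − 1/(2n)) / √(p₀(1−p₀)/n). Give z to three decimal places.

z = -0.312

The sample proportion is 73/78 = 0.93590. p̂ − p₀ = -0.014103.
1/(2n) = 0.006410.
Corrected numerator: |-0.014103| − 0.006410 = 0.007693.
Null standard error: √(0.95·0.05/78) = √0.000608974 = 0.024677.
z = −0.007693/0.024677 = -0.312.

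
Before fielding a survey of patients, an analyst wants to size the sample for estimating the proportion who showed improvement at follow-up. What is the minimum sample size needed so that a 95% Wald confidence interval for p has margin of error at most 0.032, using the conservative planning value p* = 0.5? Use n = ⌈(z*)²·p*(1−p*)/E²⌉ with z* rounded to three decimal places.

The 95% critical value is z* = 1.960.
p*(1−p*) = 0.50·0.50 = 0.2500.
Required n before rounding: 3.841600 × 0.2500 / 0.032² = 937.891.
Rounding up, n = 938.

n = 938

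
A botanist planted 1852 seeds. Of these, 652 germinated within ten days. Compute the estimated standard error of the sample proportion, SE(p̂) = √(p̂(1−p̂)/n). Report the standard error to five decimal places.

p̂ = 652/1852 = 0.35205.
p̂(1−p̂) = 0.228111.
Dividing by n and taking the root: √0.000123170 = 0.01110.

SE = 0.01110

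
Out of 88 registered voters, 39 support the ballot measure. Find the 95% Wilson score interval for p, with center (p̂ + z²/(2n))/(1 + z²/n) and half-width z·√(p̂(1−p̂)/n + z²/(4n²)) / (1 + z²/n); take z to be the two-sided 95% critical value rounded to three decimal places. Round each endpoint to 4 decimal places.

p̂ = 39/88 = 0.44318; z = 1.960, so z² = 3.841600.
Denominator 1 + z²/n = 1 + 3.841600/88 = 1.043655.
Adjusted center: (0.44318 + z²/(2n))/1.043655 = 0.44556.
Radicand: p̂(1−p̂)/n + z²/(4n²) = 0.002804224 + 0.000124019 = 0.002928243.
Half-width = z·√(radicand)/denom = 1.960·0.054113/1.043655 = 0.10163.
CI: 0.44556 ± 0.10163 = (0.3439, 0.5472).

(0.3439, 0.5472)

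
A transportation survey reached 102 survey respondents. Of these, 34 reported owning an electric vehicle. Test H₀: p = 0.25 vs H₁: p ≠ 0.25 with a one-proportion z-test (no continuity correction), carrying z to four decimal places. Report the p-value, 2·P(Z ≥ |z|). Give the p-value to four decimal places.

With x = 34 successes in n = 102, p̂ = 0.33333.
Under H₀, SE = √(p₀(1−p₀)/n) = √(0.25·0.75/102) = √0.001838235 = 0.042875.
z = (p̂ − p₀)/SE = (34/102 − 0.25)/0.042875 ≈ 1.9437.
From the standard normal, 2·P(Z ≥ |z|) = 0.0519.

p-value = 0.0519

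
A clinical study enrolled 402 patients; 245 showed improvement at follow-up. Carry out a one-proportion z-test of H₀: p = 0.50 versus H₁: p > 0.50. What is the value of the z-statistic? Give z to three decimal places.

z = 4.389

p̂ = 245/402 = 0.60945.
SE₀ = √(0.50·0.50/402) = 0.024938.
Test statistic: z = 0.10945/0.024938 = 4.389.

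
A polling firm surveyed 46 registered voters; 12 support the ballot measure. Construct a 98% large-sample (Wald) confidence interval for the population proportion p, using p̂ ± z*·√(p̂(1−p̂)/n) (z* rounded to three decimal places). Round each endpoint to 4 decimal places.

(0.1103, 0.4115)

p̂ = 12/46 = 0.26087.
SE = √(p̂(1−p̂)/n) = √(0.192817/46) = 0.064743.
z* = 2.326 at the 98% level.
Margin of error: 2.326 × 0.064743 = 0.15059.
So the interval runs from 0.1103 to 0.4115.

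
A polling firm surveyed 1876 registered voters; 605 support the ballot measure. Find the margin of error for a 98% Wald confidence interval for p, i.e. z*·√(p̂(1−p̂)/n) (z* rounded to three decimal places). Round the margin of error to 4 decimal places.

ME = 0.0251

The sample proportion is 605/1876 = 0.32249.
SE = √(p̂(1−p̂)/n) = √(0.218492/1876) = 0.010792.
z* = 2.326 at the 98% level.
Margin of error = z*·SE = 2.326 × 0.010792 = 0.0251.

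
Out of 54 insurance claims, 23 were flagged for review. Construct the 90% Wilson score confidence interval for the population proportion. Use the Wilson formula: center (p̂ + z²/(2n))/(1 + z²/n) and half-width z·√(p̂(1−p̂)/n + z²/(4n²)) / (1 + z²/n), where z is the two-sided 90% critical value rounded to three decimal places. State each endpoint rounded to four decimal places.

(0.3214, 0.5375)

Here p̂ = 23/54 = 0.42593 and z = 1.645 (z² = 2.706025).
1 + z²/n = 1.050112.
Adjusted center: (0.42593 + z²/(2n))/1.050112 = 0.42946.
Radicand: p̂(1−p̂)/n + z²/(4n²) = 0.004528019 + 0.000231998 = 0.004760017.
Half-width = z·√(radicand)/denom = 1.645·0.068993/1.050112 = 0.10808.
Interval: 0.42946 ± 0.10808 → (0.3214, 0.5375).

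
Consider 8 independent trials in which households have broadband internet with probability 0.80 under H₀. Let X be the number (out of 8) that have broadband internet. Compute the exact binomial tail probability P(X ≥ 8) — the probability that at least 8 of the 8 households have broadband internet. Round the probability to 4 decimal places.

P = 0.1678

X ~ Binomial(n=8, p=0.80).
P(X ≥ 8) = C(8,8)·0.80^8·0.20^0.
= 0.167772 = 0.1678.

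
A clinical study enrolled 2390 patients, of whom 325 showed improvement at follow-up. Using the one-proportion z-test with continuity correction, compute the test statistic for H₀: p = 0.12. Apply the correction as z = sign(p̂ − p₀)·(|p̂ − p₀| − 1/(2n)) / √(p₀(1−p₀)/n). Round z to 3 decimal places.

z = 2.373

The sample proportion is 325/2390 = 0.13598. p̂ − p₀ = 0.015983.
Continuity correction 1/(2n) = 1/4780 = 0.000209.
Corrected numerator: |0.015983| − 0.000209 = 0.015774.
Under H₀, SE = √(p₀(1−p₀)/n) = √(0.12·0.88/2390) = √0.000044184 = 0.006647.
z = +0.015774/0.006647 = 2.373.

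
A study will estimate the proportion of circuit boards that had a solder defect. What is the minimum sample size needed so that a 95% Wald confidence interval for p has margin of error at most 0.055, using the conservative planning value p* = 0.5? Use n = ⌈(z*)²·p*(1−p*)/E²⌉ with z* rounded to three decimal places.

For 95% confidence, z* = 1.960.
p*(1−p*) = 0.50·0.50 = 0.2500.
Required n before rounding: 3.841600 × 0.2500 / 0.055² = 317.488.
⌈317.488⌉ = 318.

n = 318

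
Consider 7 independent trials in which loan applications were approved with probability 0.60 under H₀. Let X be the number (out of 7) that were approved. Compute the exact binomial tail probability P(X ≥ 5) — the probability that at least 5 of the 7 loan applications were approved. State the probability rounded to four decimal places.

X is binomial with n = 7 and p = 0.60.
P(X ≥ 5) = C(7,5)·0.60^5·0.40^2 + C(7,6)·0.60^6·0.40^1 + C(7,7)·0.60^7·0.40^0.
= 0.261274 + 0.130637 + 0.027994 = 0.4199.

P = 0.4199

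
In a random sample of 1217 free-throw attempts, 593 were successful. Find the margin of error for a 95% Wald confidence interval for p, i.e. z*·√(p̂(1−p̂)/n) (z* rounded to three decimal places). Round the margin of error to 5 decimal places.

ME = 0.02808

The sample proportion is 593/1217 = 0.48726.
SE = √(p̂(1−p̂)/n) = √(0.249838/1217) = 0.014328.
The 95% critical value is z* = 1.960.
ME = 1.960·0.014328 = 0.02808.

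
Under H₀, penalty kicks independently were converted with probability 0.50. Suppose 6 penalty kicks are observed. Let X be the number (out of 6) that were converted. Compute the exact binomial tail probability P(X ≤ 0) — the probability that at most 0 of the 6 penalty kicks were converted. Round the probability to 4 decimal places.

X ~ Binomial(n=6, p=0.50).
P(X ≤ 0) = C(6,0)·0.50^0·0.50^6.
= 0.015625 = 0.0156.

P = 0.0156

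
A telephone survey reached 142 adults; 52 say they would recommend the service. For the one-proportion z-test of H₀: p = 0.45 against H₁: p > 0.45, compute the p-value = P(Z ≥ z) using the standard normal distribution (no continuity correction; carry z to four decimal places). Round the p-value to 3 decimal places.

p-value = 0.978

With x = 52 successes in n = 142, p̂ = 0.36620.
Null standard error: √(0.45·0.55/142) = √0.001742958 = 0.041749.
Test statistic (full precision, shown to 4 dp): z = (52/142 − 0.45)/SE₀ ≈ -2.0073.
p-value = P(Z ≥ z) with z = -2.0073 → 0.978.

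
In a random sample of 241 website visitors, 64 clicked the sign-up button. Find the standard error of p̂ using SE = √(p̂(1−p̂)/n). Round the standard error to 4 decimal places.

The sample proportion is 64/241 = 0.26556.
p̂(1−p̂) = 0.26556·0.73444 = 0.195038.
SE = √(0.195038/241) = √0.000809286 = 0.0284.

SE = 0.0284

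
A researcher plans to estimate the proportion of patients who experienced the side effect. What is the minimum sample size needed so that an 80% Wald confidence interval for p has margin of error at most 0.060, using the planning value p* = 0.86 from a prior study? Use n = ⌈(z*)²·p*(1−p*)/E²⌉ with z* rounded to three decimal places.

n = 55

For 80% confidence, z* = 1.282.
p*(1−p*) = 0.1204.
Required n before rounding: 1.643524 × 0.1204 / 0.060² = 54.967.
⌈54.967⌉ = 55.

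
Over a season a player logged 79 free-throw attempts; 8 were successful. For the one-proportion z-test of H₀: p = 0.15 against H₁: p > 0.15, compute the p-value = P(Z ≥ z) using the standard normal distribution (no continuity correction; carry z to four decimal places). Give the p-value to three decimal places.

Sample proportion p̂ = 8/79 = 0.10127.
SE₀ = √(0.15·0.85/79) = 0.040174.
z = (p̂ − p₀)/SE = (8/79 − 0.15)/0.040174 ≈ -1.2131.
From the standard normal, P(Z ≥ z) = 0.887.

p-value = 0.887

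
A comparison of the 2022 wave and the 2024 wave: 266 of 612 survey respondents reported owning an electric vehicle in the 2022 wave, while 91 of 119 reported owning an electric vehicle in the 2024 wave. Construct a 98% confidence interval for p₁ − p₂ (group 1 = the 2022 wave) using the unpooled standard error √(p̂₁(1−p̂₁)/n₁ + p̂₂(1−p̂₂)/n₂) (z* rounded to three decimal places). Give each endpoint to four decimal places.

(-0.4318, -0.2283)

p̂₁ = 266/612 = 0.43464, p̂₂ = 91/119 = 0.76471; p̂₁ − p̂₂ = -0.33007.
SE = √(0.000401517 + 0.001512023) = √0.001913540 = 0.043744.
z* = 2.326 at the 98% level. Margin = 2.326·0.043744 = 0.10175.
So the interval runs from -0.4318 to -0.2283.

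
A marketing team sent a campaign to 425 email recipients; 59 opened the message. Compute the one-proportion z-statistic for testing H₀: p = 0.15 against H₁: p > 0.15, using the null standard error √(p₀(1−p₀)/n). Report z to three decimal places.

Sample proportion p̂ = 59/425 = 0.13882.
Null standard error: √(0.15·0.85/425) = √0.000300000 = 0.017321.
z = (p̂ − p₀)/SE = (0.13882 − 0.15)/0.017321 = -0.645.

z = -0.645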